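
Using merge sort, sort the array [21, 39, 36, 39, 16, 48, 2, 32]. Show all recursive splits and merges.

Merge sort trace:

Split: [21, 39, 36, 39, 16, 48, 2, 32] -> [21, 39, 36, 39] and [16, 48, 2, 32]
  Split: [21, 39, 36, 39] -> [21, 39] and [36, 39]
    Split: [21, 39] -> [21] and [39]
    Merge: [21] + [39] -> [21, 39]
    Split: [36, 39] -> [36] and [39]
    Merge: [36] + [39] -> [36, 39]
  Merge: [21, 39] + [36, 39] -> [21, 36, 39, 39]
  Split: [16, 48, 2, 32] -> [16, 48] and [2, 32]
    Split: [16, 48] -> [16] and [48]
    Merge: [16] + [48] -> [16, 48]
    Split: [2, 32] -> [2] and [32]
    Merge: [2] + [32] -> [2, 32]
  Merge: [16, 48] + [2, 32] -> [2, 16, 32, 48]
Merge: [21, 36, 39, 39] + [2, 16, 32, 48] -> [2, 16, 21, 32, 36, 39, 39, 48]

Final sorted array: [2, 16, 21, 32, 36, 39, 39, 48]

The merge sort proceeds by recursively splitting the array and merging sorted halves.
After all merges, the sorted array is [2, 16, 21, 32, 36, 39, 39, 48].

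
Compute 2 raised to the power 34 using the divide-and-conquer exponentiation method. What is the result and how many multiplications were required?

Computing 2^34 by squaring (build up from 2^1; each line after the first costs one multiplication):

2^1 = 2
2^2 = (2^1)^2 = 2^2 = 4
2^4 = (2^2)^2 = 4^2 = 16
2^8 = (2^4)^2 = 16^2 = 256
2^16 = (2^8)^2 = 256^2 = 65536
2^17 = 2 * 2^16 = 2 * 65536 = 131072
2^34 = (2^17)^2 = 131072^2 = 17179869184

Result: 17179869184
Multiplications needed: 6 (6 lines after 2^1)

2^34 = 17179869184. Using exponentiation by squaring, this requires 6 multiplications. The key idea: if the exponent is even, square the half-power; if odd, multiply by the base once.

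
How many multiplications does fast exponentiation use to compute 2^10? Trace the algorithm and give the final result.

Computing 2^10 by squaring (build up from 2^1; each line after the first costs one multiplication):

2^1 = 2
2^2 = (2^1)^2 = 2^2 = 4
2^4 = (2^2)^2 = 4^2 = 16
2^5 = 2 * 2^4 = 2 * 16 = 32
2^10 = (2^5)^2 = 32^2 = 1024

Result: 1024
Multiplications needed: 4 (4 lines after 2^1)

2^10 = 1024. Using exponentiation by squaring, this requires 4 multiplications. The key idea: if the exponent is even, square the half-power; if odd, multiply by the base once.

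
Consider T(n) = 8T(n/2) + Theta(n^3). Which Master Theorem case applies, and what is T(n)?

Master Theorem for T(n) = 8T(n/2) + O(n^3):

a = 8, b = 2, c = 3
log_b(a) = log_2(8) = 3.0000

Case 2: c = 3 = log_2(8) = 3.0000
T(n) = O(n^3 log n) = O(n^3 log n)

For T(n) = 8T(n/2) + O(n^3): log_2(8) = 3.0000. This is Case 2 of the Master Theorem (c = log_b(a), equal work at all levels), giving O(n^3 log n).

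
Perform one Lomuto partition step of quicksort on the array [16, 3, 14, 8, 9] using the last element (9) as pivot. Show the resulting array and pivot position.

Lomuto partition with pivot = 9:

Initial array: [16, 3, 14, 8, 9]

arr[0]=16 > 9: no swap
arr[1]=3 <= 9: swap with position 0, array becomes [3, 16, 14, 8, 9]
arr[2]=14 > 9: no swap
arr[3]=8 <= 9: swap with position 1, array becomes [3, 8, 14, 16, 9]

Place pivot at position 2: [3, 8, 9, 16, 14]
Pivot position: 2

After partitioning with pivot 9, the array becomes [3, 8, 9, 16, 14]. The pivot is placed at index 2. All elements to the left of the pivot are <= 9, and all elements to the right are > 9.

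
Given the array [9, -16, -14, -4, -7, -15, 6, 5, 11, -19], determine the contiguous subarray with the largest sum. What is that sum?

Using Kadane's algorithm on [9, -16, -14, -4, -7, -15, 6, 5, 11, -19]:

Scanning through the array:
Position 1 (value -16): max_ending_here = -7, max_so_far = 9
Position 2 (value -14): max_ending_here = -14, max_so_far = 9
Position 3 (value -4): max_ending_here = -4, max_so_far = 9
Position 4 (value -7): max_ending_here = -7, max_so_far = 9
Position 5 (value -15): max_ending_here = -15, max_so_far = 9
Position 6 (value 6): max_ending_here = 6, max_so_far = 9
Position 7 (value 5): max_ending_here = 11, max_so_far = 11
Position 8 (value 11): max_ending_here = 22, max_so_far = 22
Position 9 (value -19): max_ending_here = 3, max_so_far = 22

Maximum subarray: [6, 5, 11]
Maximum sum: 22

The maximum subarray is [6, 5, 11] with sum 22. This subarray runs from index 6 to index 8.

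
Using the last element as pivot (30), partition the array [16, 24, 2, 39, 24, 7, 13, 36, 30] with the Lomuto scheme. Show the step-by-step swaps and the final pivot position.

Lomuto partition with pivot = 30:

Initial array: [16, 24, 2, 39, 24, 7, 13, 36, 30]

arr[0]=16 <= 30: swap with position 0, array becomes [16, 24, 2, 39, 24, 7, 13, 36, 30]
arr[1]=24 <= 30: swap with position 1, array becomes [16, 24, 2, 39, 24, 7, 13, 36, 30]
arr[2]=2 <= 30: swap with position 2, array becomes [16, 24, 2, 39, 24, 7, 13, 36, 30]
arr[3]=39 > 30: no swap
arr[4]=24 <= 30: swap with position 3, array becomes [16, 24, 2, 24, 39, 7, 13, 36, 30]
arr[5]=7 <= 30: swap with position 4, array becomes [16, 24, 2, 24, 7, 39, 13, 36, 30]
arr[6]=13 <= 30: swap with position 5, array becomes [16, 24, 2, 24, 7, 13, 39, 36, 30]
arr[7]=36 > 30: no swap

Place pivot at position 6: [16, 24, 2, 24, 7, 13, 30, 36, 39]
Pivot position: 6

After partitioning with pivot 30, the array becomes [16, 24, 2, 24, 7, 13, 30, 36, 39]. The pivot is placed at index 6. All elements to the left of the pivot are <= 30, and all elements to the right are > 30.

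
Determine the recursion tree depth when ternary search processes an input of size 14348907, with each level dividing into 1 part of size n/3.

For divide and conquer with division factor 3:

Problem sizes at each level:
Level 0: 14348907
Level 1: 4782969
Level 2: 1594323
Level 3: 531441
Level 4: 177147
Level 5: 59049
Level 6: 19683
Level 7: 6561
Level 8: 2187
Level 9: 729
Level 10: 243
Level 11: 81
Level 12: 27
Level 13: 9
Level 14: 3
Level 15: 1

The root is level 0 and the size-1 base case is level 15 (the tree spans levels 0 through 15, i.e. 16 levels counting the root), so the depth is the number of divisions: log_3(14348907) = 15

The recursion tree depth is log_3(14348907) = 15. At each level, the problem size is divided by 3, so it takes 15 divisions to reduce to a base case of size 1. The algorithm makes 1 recursive call at each level.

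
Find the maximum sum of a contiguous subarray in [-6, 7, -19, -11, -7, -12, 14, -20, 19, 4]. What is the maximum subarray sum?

Using Kadane's algorithm on [-6, 7, -19, -11, -7, -12, 14, -20, 19, 4]:

Scanning through the array:
Position 1 (value 7): max_ending_here = 7, max_so_far = 7
Position 2 (value -19): max_ending_here = -12, max_so_far = 7
Position 3 (value -11): max_ending_here = -11, max_so_far = 7
Position 4 (value -7): max_ending_here = -7, max_so_far = 7
Position 5 (value -12): max_ending_here = -12, max_so_far = 7
Position 6 (value 14): max_ending_here = 14, max_so_far = 14
Position 7 (value -20): max_ending_here = -6, max_so_far = 14
Position 8 (value 19): max_ending_here = 19, max_so_far = 19
Position 9 (value 4): max_ending_here = 23, max_so_far = 23

Maximum subarray: [19, 4]
Maximum sum: 23

The maximum subarray is [19, 4] with sum 23. This subarray runs from index 8 to index 9.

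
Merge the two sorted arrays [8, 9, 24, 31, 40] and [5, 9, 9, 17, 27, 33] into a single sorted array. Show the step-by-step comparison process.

Merging process:

Compare 8 vs 5: take 5 from right. Merged: [5]
Compare 8 vs 9: take 8 from left. Merged: [5, 8]
Compare 9 vs 9: take 9 from left. Merged: [5, 8, 9]
Compare 24 vs 9: take 9 from right. Merged: [5, 8, 9, 9]
Compare 24 vs 9: take 9 from right. Merged: [5, 8, 9, 9, 9]
Compare 24 vs 17: take 17 from right. Merged: [5, 8, 9, 9, 9, 17]
Compare 24 vs 27: take 24 from left. Merged: [5, 8, 9, 9, 9, 17, 24]
Compare 31 vs 27: take 27 from right. Merged: [5, 8, 9, 9, 9, 17, 24, 27]
Compare 31 vs 33: take 31 from left. Merged: [5, 8, 9, 9, 9, 17, 24, 27, 31]
Compare 40 vs 33: take 33 from right. Merged: [5, 8, 9, 9, 9, 17, 24, 27, 31, 33]
Append remaining from left: [40]. Merged: [5, 8, 9, 9, 9, 17, 24, 27, 31, 33, 40]

Final merged array: [5, 8, 9, 9, 9, 17, 24, 27, 31, 33, 40]
Total comparisons: 10

The merged array is [5, 8, 9, 9, 9, 17, 24, 27, 31, 33, 40], requiring 10 comparisons. The merge step runs in O(n) time where n is the total number of elements.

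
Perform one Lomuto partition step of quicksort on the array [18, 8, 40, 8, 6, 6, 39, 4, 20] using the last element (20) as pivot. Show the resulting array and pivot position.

Lomuto partition with pivot = 20:

Initial array: [18, 8, 40, 8, 6, 6, 39, 4, 20]

arr[0]=18 <= 20: swap with position 0, array becomes [18, 8, 40, 8, 6, 6, 39, 4, 20]
arr[1]=8 <= 20: swap with position 1, array becomes [18, 8, 40, 8, 6, 6, 39, 4, 20]
arr[2]=40 > 20: no swap
arr[3]=8 <= 20: swap with position 2, array becomes [18, 8, 8, 40, 6, 6, 39, 4, 20]
arr[4]=6 <= 20: swap with position 3, array becomes [18, 8, 8, 6, 40, 6, 39, 4, 20]
arr[5]=6 <= 20: swap with position 4, array becomes [18, 8, 8, 6, 6, 40, 39, 4, 20]
arr[6]=39 > 20: no swap
arr[7]=4 <= 20: swap with position 5, array becomes [18, 8, 8, 6, 6, 4, 39, 40, 20]

Place pivot at position 6: [18, 8, 8, 6, 6, 4, 20, 40, 39]
Pivot position: 6

After partitioning with pivot 20, the array becomes [18, 8, 8, 6, 6, 4, 20, 40, 39]. The pivot is placed at index 6. All elements to the left of the pivot are <= 20, and all elements to the right are > 20.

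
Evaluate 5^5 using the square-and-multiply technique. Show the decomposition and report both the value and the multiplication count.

Computing 5^5 by squaring (build up from 5^1; each line after the first costs one multiplication):

5^1 = 5
5^2 = (5^1)^2 = 5^2 = 25
5^4 = (5^2)^2 = 25^2 = 625
5^5 = 5 * 5^4 = 5 * 625 = 3125

Result: 3125
Multiplications needed: 3 (3 lines after 5^1)

5^5 = 3125. Using exponentiation by squaring, this requires 3 multiplications. The key idea: if the exponent is even, square the half-power; if odd, multiply by the base once.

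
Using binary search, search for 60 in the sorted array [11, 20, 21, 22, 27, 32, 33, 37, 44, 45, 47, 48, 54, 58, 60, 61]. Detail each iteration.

Binary search for 60 in [11, 20, 21, 22, 27, 32, 33, 37, 44, 45, 47, 48, 54, 58, 60, 61]:

lo=0, hi=15, mid=7, arr[mid]=37 -> 37 < 60, search right half
lo=8, hi=15, mid=11, arr[mid]=48 -> 48 < 60, search right half
lo=12, hi=15, mid=13, arr[mid]=58 -> 58 < 60, search right half
lo=14, hi=15, mid=14, arr[mid]=60 -> Found target at index 14!

Binary search finds 60 at index 14 after 4 comparisons. The search repeatedly halves the search space by comparing with the middle element.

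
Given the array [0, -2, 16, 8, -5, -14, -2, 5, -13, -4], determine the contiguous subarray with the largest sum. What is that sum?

Using Kadane's algorithm on [0, -2, 16, 8, -5, -14, -2, 5, -13, -4]:

Scanning through the array:
Position 1 (value -2): max_ending_here = -2, max_so_far = 0
Position 2 (value 16): max_ending_here = 16, max_so_far = 16
Position 3 (value 8): max_ending_here = 24, max_so_far = 24
Position 4 (value -5): max_ending_here = 19, max_so_far = 24
Position 5 (value -14): max_ending_here = 5, max_so_far = 24
Position 6 (value -2): max_ending_here = 3, max_so_far = 24
Position 7 (value 5): max_ending_here = 8, max_so_far = 24
Position 8 (value -13): max_ending_here = -5, max_so_far = 24
Position 9 (value -4): max_ending_here = -4, max_so_far = 24

Maximum subarray: [16, 8]
Maximum sum: 24

The maximum subarray is [16, 8] with sum 24. This subarray runs from index 2 to index 3.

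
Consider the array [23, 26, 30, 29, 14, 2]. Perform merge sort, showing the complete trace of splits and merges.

Merge sort trace:

Split: [23, 26, 30, 29, 14, 2] -> [23, 26, 30] and [29, 14, 2]
  Split: [23, 26, 30] -> [23] and [26, 30]
    Split: [26, 30] -> [26] and [30]
    Merge: [26] + [30] -> [26, 30]
  Merge: [23] + [26, 30] -> [23, 26, 30]
  Split: [29, 14, 2] -> [29] and [14, 2]
    Split: [14, 2] -> [14] and [2]
    Merge: [14] + [2] -> [2, 14]
  Merge: [29] + [2, 14] -> [2, 14, 29]
Merge: [23, 26, 30] + [2, 14, 29] -> [2, 14, 23, 26, 29, 30]

Final sorted array: [2, 14, 23, 26, 29, 30]

The merge sort proceeds by recursively splitting the array and merging sorted halves.
After all merges, the sorted array is [2, 14, 23, 26, 29, 30].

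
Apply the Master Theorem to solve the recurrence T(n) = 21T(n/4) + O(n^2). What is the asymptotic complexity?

Master Theorem for T(n) = 21T(n/4) + O(n^2):

a = 21, b = 4, c = 2
log_b(a) = log_4(21) = 2.1962

Case 1: c = 2 < log_4(21) = 2.1962
T(n) = O(n^(log_4 21))

For T(n) = 21T(n/4) + O(n^2): log_4(21) = 2.1962. This is Case 1 of the Master Theorem (c < log_b(a), work dominated by leaves), giving O(n^(log_4 21)).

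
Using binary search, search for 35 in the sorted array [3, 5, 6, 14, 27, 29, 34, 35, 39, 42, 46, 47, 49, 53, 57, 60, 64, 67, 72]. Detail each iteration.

Binary search for 35 in [3, 5, 6, 14, 27, 29, 34, 35, 39, 42, 46, 47, 49, 53, 57, 60, 64, 67, 72]:

lo=0, hi=18, mid=9, arr[mid]=42 -> 42 > 35, search left half
lo=0, hi=8, mid=4, arr[mid]=27 -> 27 < 35, search right half
lo=5, hi=8, mid=6, arr[mid]=34 -> 34 < 35, search right half
lo=7, hi=8, mid=7, arr[mid]=35 -> Found target at index 7!

Binary search finds 35 at index 7 after 4 comparisons. The search repeatedly halves the search space by comparing with the middle element.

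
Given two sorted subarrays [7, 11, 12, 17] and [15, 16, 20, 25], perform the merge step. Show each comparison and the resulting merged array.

Merging process:

Compare 7 vs 15: take 7 from left. Merged: [7]
Compare 11 vs 15: take 11 from left. Merged: [7, 11]
Compare 12 vs 15: take 12 from left. Merged: [7, 11, 12]
Compare 17 vs 15: take 15 from right. Merged: [7, 11, 12, 15]
Compare 17 vs 16: take 16 from right. Merged: [7, 11, 12, 15, 16]
Compare 17 vs 20: take 17 from left. Merged: [7, 11, 12, 15, 16, 17]
Append remaining from right: [20, 25]. Merged: [7, 11, 12, 15, 16, 17, 20, 25]

Final merged array: [7, 11, 12, 15, 16, 17, 20, 25]
Total comparisons: 6

The merged array is [7, 11, 12, 15, 16, 17, 20, 25], requiring 6 comparisons. The merge step runs in O(n) time where n is the total number of elements.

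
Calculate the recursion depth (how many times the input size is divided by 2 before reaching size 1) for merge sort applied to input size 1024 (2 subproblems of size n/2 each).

For divide and conquer with division factor 2:

Problem sizes at each level:
Level 0: 1024
Level 1: 512
Level 2: 256
Level 3: 128
Level 4: 64
Level 5: 32
Level 6: 16
Level 7: 8
Level 8: 4
Level 9: 2
Level 10: 1

The root is level 0 and the size-1 base case is level 10 (the tree spans levels 0 through 10, i.e. 11 levels counting the root), so the depth is the number of divisions: log_2(1024) = 10

The recursion tree depth is log_2(1024) = 10. At each level, the problem size is divided by 2, so it takes 10 divisions to reduce to a base case of size 1. The algorithm makes 2 recursive calls at each level.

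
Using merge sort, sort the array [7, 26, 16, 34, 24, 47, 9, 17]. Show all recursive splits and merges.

Merge sort trace:

Split: [7, 26, 16, 34, 24, 47, 9, 17] -> [7, 26, 16, 34] and [24, 47, 9, 17]
  Split: [7, 26, 16, 34] -> [7, 26] and [16, 34]
    Split: [7, 26] -> [7] and [26]
    Merge: [7] + [26] -> [7, 26]
    Split: [16, 34] -> [16] and [34]
    Merge: [16] + [34] -> [16, 34]
  Merge: [7, 26] + [16, 34] -> [7, 16, 26, 34]
  Split: [24, 47, 9, 17] -> [24, 47] and [9, 17]
    Split: [24, 47] -> [24] and [47]
    Merge: [24] + [47] -> [24, 47]
    Split: [9, 17] -> [9] and [17]
    Merge: [9] + [17] -> [9, 17]
  Merge: [24, 47] + [9, 17] -> [9, 17, 24, 47]
Merge: [7, 16, 26, 34] + [9, 17, 24, 47] -> [7, 9, 16, 17, 24, 26, 34, 47]

Final sorted array: [7, 9, 16, 17, 24, 26, 34, 47]

The merge sort proceeds by recursively splitting the array and merging sorted halves.
After all merges, the sorted array is [7, 9, 16, 17, 24, 26, 34, 47].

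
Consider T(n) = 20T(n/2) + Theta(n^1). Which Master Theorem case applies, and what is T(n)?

Master Theorem for T(n) = 20T(n/2) + O(n^1):

a = 20, b = 2, c = 1
log_b(a) = log_2(20) = 4.3219

Case 1: c = 1 < log_2(20) = 4.3219
T(n) = O(n^(log_2 20))

For T(n) = 20T(n/2) + O(n^1): log_2(20) = 4.3219. This is Case 1 of the Master Theorem (c < log_b(a), work dominated by leaves), giving O(n^(log_2 20)).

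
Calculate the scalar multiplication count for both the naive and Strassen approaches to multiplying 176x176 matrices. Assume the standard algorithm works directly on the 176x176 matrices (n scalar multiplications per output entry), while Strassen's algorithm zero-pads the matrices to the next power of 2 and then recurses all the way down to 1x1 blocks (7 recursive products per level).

Matrix multiplication for 176x176 matrices:

Strassen's algorithm requires power-of-2 dimensions. Pad 176x176 to 256x256 (next power of 2).

Standard algorithm: 176^3 = 5451776 multiplications
Strassen's algorithm: 7^(log2(256)) = 7^8 = 5764801 multiplications
Difference: 5451776 - 5764801 = -313025 (Strassen uses MORE here due to padding overhead — for small or just-over-power-of-2 n, padding can outweigh the per-level savings)

Standard: 5451776 multiplications (176^3). Strassen: 5764801 multiplications (7^8, after padding to 256x256). Strassen reduces 8 recursive multiplications to 7 at each level.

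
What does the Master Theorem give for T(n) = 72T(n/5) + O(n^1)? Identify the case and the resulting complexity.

Master Theorem for T(n) = 72T(n/5) + O(n^1):

a = 72, b = 5, c = 1
log_b(a) = log_5(72) = 2.6572

Case 1: c = 1 < log_5(72) = 2.6572
T(n) = O(n^(log_5 72))

For T(n) = 72T(n/5) + O(n^1): log_5(72) = 2.6572. This is Case 1 of the Master Theorem (c < log_b(a), work dominated by leaves), giving O(n^(log_5 72)).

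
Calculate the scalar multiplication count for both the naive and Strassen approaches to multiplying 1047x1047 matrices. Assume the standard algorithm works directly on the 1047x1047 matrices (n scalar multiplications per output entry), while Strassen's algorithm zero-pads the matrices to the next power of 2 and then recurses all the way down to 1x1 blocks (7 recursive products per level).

Matrix multiplication for 1047x1047 matrices:

Strassen's algorithm requires power-of-2 dimensions. Pad 1047x1047 to 2048x2048 (next power of 2).

Standard algorithm: 1047^3 = 1147730823 multiplications
Strassen's algorithm: 7^(log2(2048)) = 7^11 = 1977326743 multiplications
Difference: 1147730823 - 1977326743 = -829595920 (Strassen uses MORE here due to padding overhead — for small or just-over-power-of-2 n, padding can outweigh the per-level savings)

Standard: 1147730823 multiplications (1047^3). Strassen: 1977326743 multiplications (7^11, after padding to 2048x2048). Strassen reduces 8 recursive multiplications to 7 at each level.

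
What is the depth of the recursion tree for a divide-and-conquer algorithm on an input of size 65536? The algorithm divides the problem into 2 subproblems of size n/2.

For divide and conquer with division factor 2:

Problem sizes at each level:
Level 0: 65536
Level 1: 32768
Level 2: 16384
Level 3: 8192
Level 4: 4096
Level 5: 2048
Level 6: 1024
Level 7: 512
Level 8: 256
Level 9: 128
Level 10: 64
Level 11: 32
Level 12: 16
Level 13: 8
Level 14: 4
Level 15: 2
Level 16: 1

The root is level 0 and the size-1 base case is level 16 (the tree spans levels 0 through 16, i.e. 17 levels counting the root), so the depth is the number of divisions: log_2(65536) = 16

The recursion tree depth is log_2(65536) = 16. At each level, the problem size is divided by 2, so it takes 16 divisions to reduce to a base case of size 1. The algorithm makes 2 recursive calls at each level.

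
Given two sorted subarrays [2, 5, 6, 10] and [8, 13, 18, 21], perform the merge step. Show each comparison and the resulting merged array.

Merging process:

Compare 2 vs 8: take 2 from left. Merged: [2]
Compare 5 vs 8: take 5 from left. Merged: [2, 5]
Compare 6 vs 8: take 6 from left. Merged: [2, 5, 6]
Compare 10 vs 8: take 8 from right. Merged: [2, 5, 6, 8]
Compare 10 vs 13: take 10 from left. Merged: [2, 5, 6, 8, 10]
Append remaining from right: [13, 18, 21]. Merged: [2, 5, 6, 8, 10, 13, 18, 21]

Final merged array: [2, 5, 6, 8, 10, 13, 18, 21]
Total comparisons: 5

The merged array is [2, 5, 6, 8, 10, 13, 18, 21], requiring 5 comparisons. The merge step runs in O(n) time where n is the total number of elements.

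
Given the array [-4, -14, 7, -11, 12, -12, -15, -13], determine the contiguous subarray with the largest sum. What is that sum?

Using Kadane's algorithm on [-4, -14, 7, -11, 12, -12, -15, -13]:

Scanning through the array:
Position 1 (value -14): max_ending_here = -14, max_so_far = -4
Position 2 (value 7): max_ending_here = 7, max_so_far = 7
Position 3 (value -11): max_ending_here = -4, max_so_far = 7
Position 4 (value 12): max_ending_here = 12, max_so_far = 12
Position 5 (value -12): max_ending_here = 0, max_so_far = 12
Position 6 (value -15): max_ending_here = -15, max_so_far = 12
Position 7 (value -13): max_ending_here = -13, max_so_far = 12

Maximum subarray: [12]
Maximum sum: 12

The maximum subarray is [12] with sum 12. This subarray runs from index 4 to index 4.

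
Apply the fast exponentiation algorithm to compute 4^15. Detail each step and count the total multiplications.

Computing 4^15 by squaring (build up from 4^1; each line after the first costs one multiplication):

4^1 = 4
4^2 = (4^1)^2 = 4^2 = 16
4^3 = 4 * 4^2 = 4 * 16 = 64
4^6 = (4^3)^2 = 64^2 = 4096
4^7 = 4 * 4^6 = 4 * 4096 = 16384
4^14 = (4^7)^2 = 16384^2 = 268435456
4^15 = 4 * 4^14 = 4 * 268435456 = 1073741824

Result: 1073741824
Multiplications needed: 6 (6 lines after 4^1)

4^15 = 1073741824. Using exponentiation by squaring, this requires 6 multiplications. The key idea: if the exponent is even, square the half-power; if odd, multiply by the base once.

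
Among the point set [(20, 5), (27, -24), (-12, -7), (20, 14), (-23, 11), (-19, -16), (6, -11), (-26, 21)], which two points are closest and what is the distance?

Computing all pairwise distances among 8 points:

d((20, 5), (27, -24)) = 29.8329
d((20, 5), (-12, -7)) = 34.176
d((20, 5), (20, 14)) = 9.0 <-- minimum
d((20, 5), (-23, 11)) = 43.4166
d((20, 5), (-19, -16)) = 44.2945
d((20, 5), (6, -11)) = 21.2603
d((20, 5), (-26, 21)) = 48.7032
d((27, -24), (-12, -7)) = 42.5441
d((27, -24), (20, 14)) = 38.6394
d((27, -24), (-23, 11)) = 61.0328
d((27, -24), (-19, -16)) = 46.6905
d((27, -24), (6, -11)) = 24.6982
d((27, -24), (-26, 21)) = 69.527
d((-12, -7), (20, 14)) = 38.2753
d((-12, -7), (-23, 11)) = 21.095
d((-12, -7), (-19, -16)) = 11.4018
d((-12, -7), (6, -11)) = 18.4391
d((-12, -7), (-26, 21)) = 31.305
d((20, 14), (-23, 11)) = 43.1045
d((20, 14), (-19, -16)) = 49.2037
d((20, 14), (6, -11)) = 28.6531
d((20, 14), (-26, 21)) = 46.5296
d((-23, 11), (-19, -16)) = 27.2947
d((-23, 11), (6, -11)) = 36.4005
d((-23, 11), (-26, 21)) = 10.4403
d((-19, -16), (6, -11)) = 25.4951
d((-19, -16), (-26, 21)) = 37.6563
d((6, -11), (-26, 21)) = 45.2548

Closest pair: (20, 5) and (20, 14) with distance 9.0

The closest pair is (20, 5) and (20, 14) with Euclidean distance 9.0. For 8 points, brute-force pairwise comparison is shown above. For large n, the divide-and-conquer algorithm (sort by x, recurse on halves, check the dividing strip) achieves O(n log n).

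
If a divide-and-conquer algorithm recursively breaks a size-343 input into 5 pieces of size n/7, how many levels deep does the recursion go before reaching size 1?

For divide and conquer with division factor 7:

Problem sizes at each level:
Level 0: 343
Level 1: 49
Level 2: 7
Level 3: 1

The root is level 0 and the size-1 base case is level 3 (the tree spans levels 0 through 3, i.e. 4 levels counting the root), so the depth is the number of divisions: log_7(343) = 3

The recursion tree depth is log_7(343) = 3. At each level, the problem size is divided by 7, so it takes 3 divisions to reduce to a base case of size 1. The algorithm makes 5 recursive calls at each level.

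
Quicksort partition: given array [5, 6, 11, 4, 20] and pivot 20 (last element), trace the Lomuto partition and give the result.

Lomuto partition with pivot = 20:

Initial array: [5, 6, 11, 4, 20]

arr[0]=5 <= 20: swap with position 0, array becomes [5, 6, 11, 4, 20]
arr[1]=6 <= 20: swap with position 1, array becomes [5, 6, 11, 4, 20]
arr[2]=11 <= 20: swap with position 2, array becomes [5, 6, 11, 4, 20]
arr[3]=4 <= 20: swap with position 3, array becomes [5, 6, 11, 4, 20]

Place pivot at position 4: [5, 6, 11, 4, 20]
Pivot position: 4

After partitioning with pivot 20, the array becomes [5, 6, 11, 4, 20]. The pivot is placed at index 4. All elements to the left of the pivot are <= 20, and all elements to the right are > 20.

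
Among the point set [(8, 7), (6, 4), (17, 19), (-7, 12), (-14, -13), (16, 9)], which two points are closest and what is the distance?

Computing all pairwise distances among 6 points:

d((8, 7), (6, 4)) = 3.6056 <-- minimum
d((8, 7), (17, 19)) = 15.0
d((8, 7), (-7, 12)) = 15.8114
d((8, 7), (-14, -13)) = 29.7321
d((8, 7), (16, 9)) = 8.2462
d((6, 4), (17, 19)) = 18.6011
d((6, 4), (-7, 12)) = 15.2643
d((6, 4), (-14, -13)) = 26.2488
d((6, 4), (16, 9)) = 11.1803
d((17, 19), (-7, 12)) = 25.0
d((17, 19), (-14, -13)) = 44.5533
d((17, 19), (16, 9)) = 10.0499
d((-7, 12), (-14, -13)) = 25.9615
d((-7, 12), (16, 9)) = 23.1948
d((-14, -13), (16, 9)) = 37.2022

Closest pair: (8, 7) and (6, 4) with distance 3.6056

The closest pair is (8, 7) and (6, 4) with Euclidean distance 3.6056. For 6 points, brute-force pairwise comparison is shown above. For large n, the divide-and-conquer algorithm (sort by x, recurse on halves, check the dividing strip) achieves O(n log n).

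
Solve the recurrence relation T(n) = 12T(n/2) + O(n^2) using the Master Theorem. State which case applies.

Master Theorem for T(n) = 12T(n/2) + O(n^2):

a = 12, b = 2, c = 2
log_b(a) = log_2(12) = 3.5850

Case 1: c = 2 < log_2(12) = 3.5850
T(n) = O(n^(log_2 12))

For T(n) = 12T(n/2) + O(n^2): log_2(12) = 3.5850. This is Case 1 of the Master Theorem (c < log_b(a), work dominated by leaves), giving O(n^(log_2 12)).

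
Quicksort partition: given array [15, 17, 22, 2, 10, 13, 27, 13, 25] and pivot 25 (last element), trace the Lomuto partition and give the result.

Lomuto partition with pivot = 25:

Initial array: [15, 17, 22, 2, 10, 13, 27, 13, 25]

arr[0]=15 <= 25: swap with position 0, array becomes [15, 17, 22, 2, 10, 13, 27, 13, 25]
arr[1]=17 <= 25: swap with position 1, array becomes [15, 17, 22, 2, 10, 13, 27, 13, 25]
arr[2]=22 <= 25: swap with position 2, array becomes [15, 17, 22, 2, 10, 13, 27, 13, 25]
arr[3]=2 <= 25: swap with position 3, array becomes [15, 17, 22, 2, 10, 13, 27, 13, 25]
arr[4]=10 <= 25: swap with position 4, array becomes [15, 17, 22, 2, 10, 13, 27, 13, 25]
arr[5]=13 <= 25: swap with position 5, array becomes [15, 17, 22, 2, 10, 13, 27, 13, 25]
arr[6]=27 > 25: no swap
arr[7]=13 <= 25: swap with position 6, array becomes [15, 17, 22, 2, 10, 13, 13, 27, 25]

Place pivot at position 7: [15, 17, 22, 2, 10, 13, 13, 25, 27]
Pivot position: 7

After partitioning with pivot 25, the array becomes [15, 17, 22, 2, 10, 13, 13, 25, 27]. The pivot is placed at index 7. All elements to the left of the pivot are <= 25, and all elements to the right are > 25.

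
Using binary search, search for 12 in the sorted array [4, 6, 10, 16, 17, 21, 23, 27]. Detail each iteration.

Binary search for 12 in [4, 6, 10, 16, 17, 21, 23, 27]:

lo=0, hi=7, mid=3, arr[mid]=16 -> 16 > 12, search left half
lo=0, hi=2, mid=1, arr[mid]=6 -> 6 < 12, search right half
lo=2, hi=2, mid=2, arr[mid]=10 -> 10 < 12, search right half
lo=3 > hi=2, target 12 not found

Binary search determines that 12 is not in the array after 3 comparisons. The search space was exhausted without finding the target.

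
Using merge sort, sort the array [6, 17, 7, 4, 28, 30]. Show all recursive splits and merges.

Merge sort trace:

Split: [6, 17, 7, 4, 28, 30] -> [6, 17, 7] and [4, 28, 30]
  Split: [6, 17, 7] -> [6] and [17, 7]
    Split: [17, 7] -> [17] and [7]
    Merge: [17] + [7] -> [7, 17]
  Merge: [6] + [7, 17] -> [6, 7, 17]
  Split: [4, 28, 30] -> [4] and [28, 30]
    Split: [28, 30] -> [28] and [30]
    Merge: [28] + [30] -> [28, 30]
  Merge: [4] + [28, 30] -> [4, 28, 30]
Merge: [6, 7, 17] + [4, 28, 30] -> [4, 6, 7, 17, 28, 30]

Final sorted array: [4, 6, 7, 17, 28, 30]

The merge sort proceeds by recursively splitting the array and merging sorted halves.
After all merges, the sorted array is [4, 6, 7, 17, 28, 30].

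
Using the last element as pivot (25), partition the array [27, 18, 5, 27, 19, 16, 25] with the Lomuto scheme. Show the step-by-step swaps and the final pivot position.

Lomuto partition with pivot = 25:

Initial array: [27, 18, 5, 27, 19, 16, 25]

arr[0]=27 > 25: no swap
arr[1]=18 <= 25: swap with position 0, array becomes [18, 27, 5, 27, 19, 16, 25]
arr[2]=5 <= 25: swap with position 1, array becomes [18, 5, 27, 27, 19, 16, 25]
arr[3]=27 > 25: no swap
arr[4]=19 <= 25: swap with position 2, array becomes [18, 5, 19, 27, 27, 16, 25]
arr[5]=16 <= 25: swap with position 3, array becomes [18, 5, 19, 16, 27, 27, 25]

Place pivot at position 4: [18, 5, 19, 16, 25, 27, 27]
Pivot position: 4

After partitioning with pivot 25, the array becomes [18, 5, 19, 16, 25, 27, 27]. The pivot is placed at index 4. All elements to the left of the pivot are <= 25, and all elements to the right are > 25.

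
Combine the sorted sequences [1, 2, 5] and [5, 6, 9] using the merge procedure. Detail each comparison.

Merging process:

Compare 1 vs 5: take 1 from left. Merged: [1]
Compare 2 vs 5: take 2 from left. Merged: [1, 2]
Compare 5 vs 5: take 5 from left. Merged: [1, 2, 5]
Append remaining from right: [5, 6, 9]. Merged: [1, 2, 5, 5, 6, 9]

Final merged array: [1, 2, 5, 5, 6, 9]
Total comparisons: 3

The merged array is [1, 2, 5, 5, 6, 9], requiring 3 comparisons. The merge step runs in O(n) time where n is the total number of elements.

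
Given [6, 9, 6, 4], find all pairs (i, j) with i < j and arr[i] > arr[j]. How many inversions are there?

Finding inversions in [6, 9, 6, 4]:

(0, 3): arr[0]=6 > arr[3]=4
(1, 2): arr[1]=9 > arr[2]=6
(1, 3): arr[1]=9 > arr[3]=4
(2, 3): arr[2]=6 > arr[3]=4

Total inversions: 4

The array has 4 inversion(s): (0,3), (1,2), (1,3), (2,3). Each pair (i,j) satisfies i < j and arr[i] > arr[j].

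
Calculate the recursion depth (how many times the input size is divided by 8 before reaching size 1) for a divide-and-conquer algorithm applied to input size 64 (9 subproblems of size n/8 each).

For divide and conquer with division factor 8:

Problem sizes at each level:
Level 0: 64
Level 1: 8
Level 2: 1

The root is level 0 and the size-1 base case is level 2 (the tree spans levels 0 through 2, i.e. 3 levels counting the root), so the depth is the number of divisions: log_8(64) = 2

The recursion tree depth is log_8(64) = 2. At each level, the problem size is divided by 8, so it takes 2 divisions to reduce to a base case of size 1. The algorithm makes 9 recursive calls at each level.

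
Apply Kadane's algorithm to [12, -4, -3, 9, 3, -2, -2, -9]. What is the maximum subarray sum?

Using Kadane's algorithm on [12, -4, -3, 9, 3, -2, -2, -9]:

Scanning through the array:
Position 1 (value -4): max_ending_here = 8, max_so_far = 12
Position 2 (value -3): max_ending_here = 5, max_so_far = 12
Position 3 (value 9): max_ending_here = 14, max_so_far = 14
Position 4 (value 3): max_ending_here = 17, max_so_far = 17
Position 5 (value -2): max_ending_here = 15, max_so_far = 17
Position 6 (value -2): max_ending_here = 13, max_so_far = 17
Position 7 (value -9): max_ending_here = 4, max_so_far = 17

Maximum subarray: [12, -4, -3, 9, 3]
Maximum sum: 17

The maximum subarray is [12, -4, -3, 9, 3] with sum 17. This subarray runs from index 0 to index 4.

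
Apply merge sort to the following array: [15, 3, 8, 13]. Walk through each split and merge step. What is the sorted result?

Merge sort trace:

Split: [15, 3, 8, 13] -> [15, 3] and [8, 13]
  Split: [15, 3] -> [15] and [3]
  Merge: [15] + [3] -> [3, 15]
  Split: [8, 13] -> [8] and [13]
  Merge: [8] + [13] -> [8, 13]
Merge: [3, 15] + [8, 13] -> [3, 8, 13, 15]

Final sorted array: [3, 8, 13, 15]

The merge sort proceeds by recursively splitting the array and merging sorted halves.
After all merges, the sorted array is [3, 8, 13, 15].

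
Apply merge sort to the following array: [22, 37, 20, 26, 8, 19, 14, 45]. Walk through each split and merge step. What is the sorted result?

Merge sort trace:

Split: [22, 37, 20, 26, 8, 19, 14, 45] -> [22, 37, 20, 26] and [8, 19, 14, 45]
  Split: [22, 37, 20, 26] -> [22, 37] and [20, 26]
    Split: [22, 37] -> [22] and [37]
    Merge: [22] + [37] -> [22, 37]
    Split: [20, 26] -> [20] and [26]
    Merge: [20] + [26] -> [20, 26]
  Merge: [22, 37] + [20, 26] -> [20, 22, 26, 37]
  Split: [8, 19, 14, 45] -> [8, 19] and [14, 45]
    Split: [8, 19] -> [8] and [19]
    Merge: [8] + [19] -> [8, 19]
    Split: [14, 45] -> [14] and [45]
    Merge: [14] + [45] -> [14, 45]
  Merge: [8, 19] + [14, 45] -> [8, 14, 19, 45]
Merge: [20, 22, 26, 37] + [8, 14, 19, 45] -> [8, 14, 19, 20, 22, 26, 37, 45]

Final sorted array: [8, 14, 19, 20, 22, 26, 37, 45]

The merge sort proceeds by recursively splitting the array and merging sorted halves.
After all merges, the sorted array is [8, 14, 19, 20, 22, 26, 37, 45].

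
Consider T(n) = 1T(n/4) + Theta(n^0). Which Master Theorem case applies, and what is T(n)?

Master Theorem for T(n) = 1T(n/4) + O(n^0):

a = 1, b = 4, c = 0
log_b(a) = log_4(1) = 0.0000

Case 2: c = 0 = log_4(1) = 0.0000
T(n) = O(n^0 log n) = O(log n)

For T(n) = 1T(n/4) + O(n^0): log_4(1) = 0.0000. This is Case 2 of the Master Theorem (c = log_b(a), equal work at all levels), giving O(log n).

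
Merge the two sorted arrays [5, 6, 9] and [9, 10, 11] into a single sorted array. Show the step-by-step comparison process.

Merging process:

Compare 5 vs 9: take 5 from left. Merged: [5]
Compare 6 vs 9: take 6 from left. Merged: [5, 6]
Compare 9 vs 9: take 9 from left. Merged: [5, 6, 9]
Append remaining from right: [9, 10, 11]. Merged: [5, 6, 9, 9, 10, 11]

Final merged array: [5, 6, 9, 9, 10, 11]
Total comparisons: 3

The merged array is [5, 6, 9, 9, 10, 11], requiring 3 comparisons. The merge step runs in O(n) time where n is the total number of elements.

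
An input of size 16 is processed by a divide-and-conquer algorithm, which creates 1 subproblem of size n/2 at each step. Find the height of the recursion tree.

For divide and conquer with division factor 2:

Problem sizes at each level:
Level 0: 16
Level 1: 8
Level 2: 4
Level 3: 2
Level 4: 1

The root is level 0 and the size-1 base case is level 4 (the tree spans levels 0 through 4, i.e. 5 levels counting the root), so the depth is the number of divisions: log_2(16) = 4

The recursion tree depth is log_2(16) = 4. At each level, the problem size is divided by 2, so it takes 4 divisions to reduce to a base case of size 1. The algorithm makes 1 recursive call at each level.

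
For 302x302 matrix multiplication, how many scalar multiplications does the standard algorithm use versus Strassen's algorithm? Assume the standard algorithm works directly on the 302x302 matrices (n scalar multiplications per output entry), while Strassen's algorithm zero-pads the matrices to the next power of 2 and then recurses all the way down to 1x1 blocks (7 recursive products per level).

Matrix multiplication for 302x302 matrices:

Strassen's algorithm requires power-of-2 dimensions. Pad 302x302 to 512x512 (next power of 2).

Standard algorithm: 302^3 = 27543608 multiplications
Strassen's algorithm: 7^(log2(512)) = 7^9 = 40353607 multiplications
Difference: 27543608 - 40353607 = -12809999 (Strassen uses MORE here due to padding overhead — for small or just-over-power-of-2 n, padding can outweigh the per-level savings)

Standard: 27543608 multiplications (302^3). Strassen: 40353607 multiplications (7^9, after padding to 512x512). Strassen reduces 8 recursive multiplications to 7 at each level.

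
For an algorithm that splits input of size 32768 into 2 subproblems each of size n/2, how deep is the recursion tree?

For divide and conquer with division factor 2:

Problem sizes at each level:
Level 0: 32768
Level 1: 16384
Level 2: 8192
Level 3: 4096
Level 4: 2048
Level 5: 1024
Level 6: 512
Level 7: 256
Level 8: 128
Level 9: 64
Level 10: 32
Level 11: 16
Level 12: 8
Level 13: 4
Level 14: 2
Level 15: 1

The root is level 0 and the size-1 base case is level 15 (the tree spans levels 0 through 15, i.e. 16 levels counting the root), so the depth is the number of divisions: log_2(32768) = 15

The recursion tree depth is log_2(32768) = 15. At each level, the problem size is divided by 2, so it takes 15 divisions to reduce to a base case of size 1. The algorithm makes 2 recursive calls at each level.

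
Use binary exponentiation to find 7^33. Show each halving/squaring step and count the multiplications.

Computing 7^33 by squaring (build up from 7^1; each line after the first costs one multiplication):

7^1 = 7
7^2 = (7^1)^2 = 7^2 = 49
7^4 = (7^2)^2 = 49^2 = 2401
7^8 = (7^4)^2 = 2401^2 = 5764801
7^16 = (7^8)^2 = 5764801^2 = 33232930569601
7^32 = (7^16)^2 = 33232930569601^2 = 1104427674243920646305299201
7^33 = 7 * 7^32 = 7 * 1104427674243920646305299201 = 7730993719707444524137094407

Result: 7730993719707444524137094407
Multiplications needed: 6 (6 lines after 7^1)

7^33 = 7730993719707444524137094407. Using exponentiation by squaring, this requires 6 multiplications. The key idea: if the exponent is even, square the half-power; if odd, multiply by the base once.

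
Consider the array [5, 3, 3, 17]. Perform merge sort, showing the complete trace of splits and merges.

Merge sort trace:

Split: [5, 3, 3, 17] -> [5, 3] and [3, 17]
  Split: [5, 3] -> [5] and [3]
  Merge: [5] + [3] -> [3, 5]
  Split: [3, 17] -> [3] and [17]
  Merge: [3] + [17] -> [3, 17]
Merge: [3, 5] + [3, 17] -> [3, 3, 5, 17]

Final sorted array: [3, 3, 5, 17]

The merge sort proceeds by recursively splitting the array and merging sorted halves.
After all merges, the sorted array is [3, 3, 5, 17].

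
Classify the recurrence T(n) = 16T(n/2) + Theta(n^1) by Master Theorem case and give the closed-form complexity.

Master Theorem for T(n) = 16T(n/2) + O(n^1):

a = 16, b = 2, c = 1
log_b(a) = log_2(16) = 4.0000

Case 1: c = 1 < log_2(16) = 4.0000
T(n) = O(n^(log_2 16)) = O(n^4)

For T(n) = 16T(n/2) + O(n^1): log_2(16) = 4.0000. This is Case 1 of the Master Theorem (c < log_b(a), work dominated by leaves), giving O(n^4).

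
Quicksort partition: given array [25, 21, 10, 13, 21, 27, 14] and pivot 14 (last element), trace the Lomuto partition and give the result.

Lomuto partition with pivot = 14:

Initial array: [25, 21, 10, 13, 21, 27, 14]

arr[0]=25 > 14: no swap
arr[1]=21 > 14: no swap
arr[2]=10 <= 14: swap with position 0, array becomes [10, 21, 25, 13, 21, 27, 14]
arr[3]=13 <= 14: swap with position 1, array becomes [10, 13, 25, 21, 21, 27, 14]
arr[4]=21 > 14: no swap
arr[5]=27 > 14: no swap

Place pivot at position 2: [10, 13, 14, 21, 21, 27, 25]
Pivot position: 2

After partitioning with pivot 14, the array becomes [10, 13, 14, 21, 21, 27, 25]. The pivot is placed at index 2. All elements to the left of the pivot are <= 14, and all elements to the right are > 14.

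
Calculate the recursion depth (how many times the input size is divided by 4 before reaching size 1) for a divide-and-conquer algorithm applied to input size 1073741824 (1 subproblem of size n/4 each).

For divide and conquer with division factor 4:

Problem sizes at each level:
Level 0: 1073741824
Level 1: 268435456
Level 2: 67108864
Level 3: 16777216
Level 4: 4194304
Level 5: 1048576
Level 6: 262144
Level 7: 65536
Level 8: 16384
Level 9: 4096
Level 10: 1024
Level 11: 256
Level 12: 64
Level 13: 16
Level 14: 4
Level 15: 1

The root is level 0 and the size-1 base case is level 15 (the tree spans levels 0 through 15, i.e. 16 levels counting the root), so the depth is the number of divisions: log_4(1073741824) = 15

The recursion tree depth is log_4(1073741824) = 15. At each level, the problem size is divided by 4, so it takes 15 divisions to reduce to a base case of size 1. The algorithm makes 1 recursive call at each level.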